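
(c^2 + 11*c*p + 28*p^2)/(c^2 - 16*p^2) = (-c - 7*p)/(-c + 4*p)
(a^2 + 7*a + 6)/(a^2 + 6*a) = (a + 1)/a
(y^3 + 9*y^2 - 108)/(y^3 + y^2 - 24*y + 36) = (y + 6)/(y - 2)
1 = 1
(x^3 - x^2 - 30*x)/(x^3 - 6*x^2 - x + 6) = x*(x + 5)/(x^2 - 1)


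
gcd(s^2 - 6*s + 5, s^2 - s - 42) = 1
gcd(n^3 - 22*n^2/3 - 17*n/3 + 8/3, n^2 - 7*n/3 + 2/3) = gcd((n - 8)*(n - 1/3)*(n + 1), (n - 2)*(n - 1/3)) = n - 1/3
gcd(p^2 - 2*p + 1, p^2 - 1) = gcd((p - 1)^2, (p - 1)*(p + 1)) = p - 1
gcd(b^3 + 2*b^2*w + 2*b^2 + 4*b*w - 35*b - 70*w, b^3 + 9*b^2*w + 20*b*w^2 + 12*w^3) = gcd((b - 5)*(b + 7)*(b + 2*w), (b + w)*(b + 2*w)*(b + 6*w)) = b + 2*w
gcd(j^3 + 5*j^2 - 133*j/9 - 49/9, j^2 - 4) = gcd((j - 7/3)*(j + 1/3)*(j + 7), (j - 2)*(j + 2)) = 1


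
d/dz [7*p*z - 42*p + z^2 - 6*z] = 7*p + 2*z - 6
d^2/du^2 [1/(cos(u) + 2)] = (sin(u)^2 + 2*cos(u) + 1)/(cos(u) + 2)^3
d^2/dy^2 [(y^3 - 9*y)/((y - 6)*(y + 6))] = 54*y*(y^2 + 108)/(y^6 - 108*y^4 + 3888*y^2 - 46656)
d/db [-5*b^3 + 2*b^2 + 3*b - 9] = -15*b^2 + 4*b + 3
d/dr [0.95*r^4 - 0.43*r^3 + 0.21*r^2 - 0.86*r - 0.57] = 3.8*r^3 - 1.29*r^2 + 0.42*r - 0.86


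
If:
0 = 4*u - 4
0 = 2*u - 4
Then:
No Solution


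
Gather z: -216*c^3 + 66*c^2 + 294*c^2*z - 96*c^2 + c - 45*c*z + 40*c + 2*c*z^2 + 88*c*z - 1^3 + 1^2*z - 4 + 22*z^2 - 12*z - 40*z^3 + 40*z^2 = -216*c^3 - 30*c^2 + 41*c - 40*z^3 + z^2*(2*c + 62) + z*(294*c^2 + 43*c - 11) - 5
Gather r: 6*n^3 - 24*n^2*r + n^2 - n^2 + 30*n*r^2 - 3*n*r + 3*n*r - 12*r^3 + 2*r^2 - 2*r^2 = 6*n^3 - 24*n^2*r + 30*n*r^2 - 12*r^3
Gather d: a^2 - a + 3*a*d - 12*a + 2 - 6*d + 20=a^2 - 13*a + d*(3*a - 6) + 22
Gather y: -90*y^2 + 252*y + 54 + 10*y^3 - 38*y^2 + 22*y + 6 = 10*y^3 - 128*y^2 + 274*y + 60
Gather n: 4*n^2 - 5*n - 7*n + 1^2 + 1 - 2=4*n^2 - 12*n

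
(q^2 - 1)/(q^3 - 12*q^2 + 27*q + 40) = (q - 1)/(q^2 - 13*q + 40)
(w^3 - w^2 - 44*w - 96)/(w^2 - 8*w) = w + 7 + 12/w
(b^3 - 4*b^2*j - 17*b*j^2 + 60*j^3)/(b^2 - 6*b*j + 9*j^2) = (b^2 - b*j - 20*j^2)/(b - 3*j)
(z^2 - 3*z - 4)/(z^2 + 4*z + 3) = (z - 4)/(z + 3)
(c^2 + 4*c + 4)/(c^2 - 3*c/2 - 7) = 2*(c + 2)/(2*c - 7)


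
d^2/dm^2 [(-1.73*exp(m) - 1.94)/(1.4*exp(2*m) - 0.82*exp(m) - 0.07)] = (-3.3908*exp(4*m) - 17.19564*exp(3*m) + 5.66412*exp(2*m) - 1.965634*exp(m) + 0.102879)*exp(m)/(2.744*exp(6*m) - 4.8216*exp(5*m) + 2.41248*exp(4*m) - 0.0692079999999998*exp(3*m) - 0.120624*exp(2*m) - 0.012054*exp(m) - 0.000343)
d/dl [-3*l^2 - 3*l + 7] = -6*l - 3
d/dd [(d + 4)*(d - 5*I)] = 2*d + 4 - 5*I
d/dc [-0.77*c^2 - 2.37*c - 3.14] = -1.54*c - 2.37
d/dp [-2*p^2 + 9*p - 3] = 9 - 4*p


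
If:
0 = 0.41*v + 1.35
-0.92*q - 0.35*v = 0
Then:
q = 1.25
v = -3.29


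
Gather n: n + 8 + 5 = n + 13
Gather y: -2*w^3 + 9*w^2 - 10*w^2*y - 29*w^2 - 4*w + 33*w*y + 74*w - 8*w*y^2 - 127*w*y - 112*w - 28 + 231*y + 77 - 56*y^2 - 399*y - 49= -2*w^3 - 20*w^2 - 42*w + y^2*(-8*w - 56) + y*(-10*w^2 - 94*w - 168)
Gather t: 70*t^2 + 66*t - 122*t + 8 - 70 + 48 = 70*t^2 - 56*t - 14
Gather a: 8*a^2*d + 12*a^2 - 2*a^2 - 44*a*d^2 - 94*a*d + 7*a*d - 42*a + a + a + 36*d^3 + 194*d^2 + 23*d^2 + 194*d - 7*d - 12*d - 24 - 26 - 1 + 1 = a^2*(8*d + 10) + a*(-44*d^2 - 87*d - 40) + 36*d^3 + 217*d^2 + 175*d - 50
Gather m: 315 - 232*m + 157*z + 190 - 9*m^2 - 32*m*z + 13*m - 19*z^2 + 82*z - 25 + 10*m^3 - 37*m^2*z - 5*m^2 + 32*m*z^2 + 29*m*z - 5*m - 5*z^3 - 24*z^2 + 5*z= 10*m^3 + m^2*(-37*z - 14) + m*(32*z^2 - 3*z - 224) - 5*z^3 - 43*z^2 + 244*z + 480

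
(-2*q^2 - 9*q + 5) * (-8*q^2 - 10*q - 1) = 16*q^4 + 92*q^3 + 52*q^2 - 41*q - 5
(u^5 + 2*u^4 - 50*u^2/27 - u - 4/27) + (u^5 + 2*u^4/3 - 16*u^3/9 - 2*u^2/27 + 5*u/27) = 2*u^5 + 8*u^4/3 - 16*u^3/9 - 52*u^2/27 - 22*u/27 - 4/27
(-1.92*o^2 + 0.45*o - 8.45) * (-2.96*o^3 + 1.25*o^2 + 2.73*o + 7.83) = 5.6832*o^5 - 3.732*o^4 + 20.3329*o^3 - 24.3676*o^2 - 19.545*o - 66.1635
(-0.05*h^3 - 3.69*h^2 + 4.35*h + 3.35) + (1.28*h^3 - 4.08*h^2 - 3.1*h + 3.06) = 1.23*h^3 - 7.77*h^2 + 1.25*h + 6.41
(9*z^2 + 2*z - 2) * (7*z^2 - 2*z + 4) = 63*z^4 - 4*z^3 + 18*z^2 + 12*z - 8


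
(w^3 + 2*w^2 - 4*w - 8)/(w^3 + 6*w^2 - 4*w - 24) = (w + 2)/(w + 6)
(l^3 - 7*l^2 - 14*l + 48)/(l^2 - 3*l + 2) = (l^2 - 5*l - 24)/(l - 1)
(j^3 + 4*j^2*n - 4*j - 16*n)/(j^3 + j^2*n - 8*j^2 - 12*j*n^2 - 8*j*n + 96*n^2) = (j^2 - 4)/(j^2 - 3*j*n - 8*j + 24*n)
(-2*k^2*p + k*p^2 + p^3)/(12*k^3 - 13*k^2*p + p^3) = p*(2*k + p)/(-12*k^2 + k*p + p^2)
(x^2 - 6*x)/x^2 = (x - 6)/x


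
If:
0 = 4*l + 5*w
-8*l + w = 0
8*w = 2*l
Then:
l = 0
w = 0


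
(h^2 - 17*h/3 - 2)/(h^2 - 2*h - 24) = (h + 1/3)/(h + 4)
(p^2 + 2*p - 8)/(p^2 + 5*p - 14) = (p + 4)/(p + 7)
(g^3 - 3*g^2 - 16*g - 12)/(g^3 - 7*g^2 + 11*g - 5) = (g^3 - 3*g^2 - 16*g - 12)/(g^3 - 7*g^2 + 11*g - 5)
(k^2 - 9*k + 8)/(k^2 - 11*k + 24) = (k - 1)/(k - 3)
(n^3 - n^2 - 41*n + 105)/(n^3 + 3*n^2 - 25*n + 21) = (n - 5)/(n - 1)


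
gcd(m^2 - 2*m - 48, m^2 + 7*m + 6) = m + 6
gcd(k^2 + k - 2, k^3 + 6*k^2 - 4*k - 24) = k + 2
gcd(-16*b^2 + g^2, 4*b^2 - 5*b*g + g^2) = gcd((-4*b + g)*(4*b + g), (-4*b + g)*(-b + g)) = 4*b - g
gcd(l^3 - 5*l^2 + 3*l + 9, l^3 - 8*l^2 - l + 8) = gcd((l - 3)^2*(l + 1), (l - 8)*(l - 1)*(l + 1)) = l + 1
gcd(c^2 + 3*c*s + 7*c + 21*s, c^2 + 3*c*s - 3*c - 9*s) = c + 3*s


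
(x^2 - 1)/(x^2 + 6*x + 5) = (x - 1)/(x + 5)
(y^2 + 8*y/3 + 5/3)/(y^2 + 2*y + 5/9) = 3*(y + 1)/(3*y + 1)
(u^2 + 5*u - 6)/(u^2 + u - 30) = (u - 1)/(u - 5)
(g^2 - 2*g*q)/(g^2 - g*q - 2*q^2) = g/(g + q)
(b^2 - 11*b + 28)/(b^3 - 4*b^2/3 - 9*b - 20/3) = 3*(b - 7)/(3*b^2 + 8*b + 5)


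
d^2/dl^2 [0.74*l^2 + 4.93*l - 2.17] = 1.48000000000000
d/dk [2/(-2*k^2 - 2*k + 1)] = 4*(2*k + 1)/(2*k^2 + 2*k - 1)^2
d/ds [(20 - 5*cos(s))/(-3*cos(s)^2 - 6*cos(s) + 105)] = 5*(cos(s)^2 - 8*cos(s) + 27)*sin(s)/(3*(cos(s)^2 + 2*cos(s) - 35)^2)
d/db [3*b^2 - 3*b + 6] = 6*b - 3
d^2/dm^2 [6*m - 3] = 0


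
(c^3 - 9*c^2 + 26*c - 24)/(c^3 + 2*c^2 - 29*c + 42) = (c - 4)/(c + 7)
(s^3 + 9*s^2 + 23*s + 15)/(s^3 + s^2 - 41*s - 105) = (s + 1)/(s - 7)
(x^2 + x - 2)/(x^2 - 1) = (x + 2)/(x + 1)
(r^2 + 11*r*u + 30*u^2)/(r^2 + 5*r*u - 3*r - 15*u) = (r + 6*u)/(r - 3)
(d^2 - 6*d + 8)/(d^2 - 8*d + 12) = (d - 4)/(d - 6)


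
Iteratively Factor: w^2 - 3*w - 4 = (w + 1)*(w - 4)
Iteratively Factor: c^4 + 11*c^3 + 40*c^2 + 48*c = (c + 4)*(c^3 + 7*c^2 + 12*c) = (c + 4)^2*(c^2 + 3*c) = (c + 3)*(c + 4)^2*(c)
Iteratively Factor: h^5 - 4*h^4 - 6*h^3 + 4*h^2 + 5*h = (h + 1)*(h^4 - 5*h^3 - h^2 + 5*h) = h*(h + 1)*(h^3 - 5*h^2 - h + 5) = h*(h - 1)*(h + 1)*(h^2 - 4*h - 5) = h*(h - 5)*(h - 1)*(h + 1)*(h + 1)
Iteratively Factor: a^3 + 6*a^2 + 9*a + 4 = (a + 1)*(a^2 + 5*a + 4) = (a + 1)^2*(a + 4)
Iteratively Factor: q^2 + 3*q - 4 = (q + 4)*(q - 1)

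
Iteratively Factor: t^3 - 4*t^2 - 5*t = (t)*(t^2 - 4*t - 5) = t*(t - 5)*(t + 1)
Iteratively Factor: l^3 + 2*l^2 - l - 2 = (l + 1)*(l^2 + l - 2) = (l + 1)*(l + 2)*(l - 1)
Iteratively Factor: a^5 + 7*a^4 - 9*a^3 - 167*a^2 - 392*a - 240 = (a + 3)*(a^4 + 4*a^3 - 21*a^2 - 104*a - 80) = (a + 3)*(a + 4)*(a^3 - 21*a - 20) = (a - 5)*(a + 3)*(a + 4)*(a^2 + 5*a + 4) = (a - 5)*(a + 1)*(a + 3)*(a + 4)*(a + 4)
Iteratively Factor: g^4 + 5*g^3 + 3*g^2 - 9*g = (g + 3)*(g^3 + 2*g^2 - 3*g) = g*(g + 3)*(g^2 + 2*g - 3) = g*(g + 3)^2*(g - 1)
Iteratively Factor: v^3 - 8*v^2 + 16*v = (v)*(v^2 - 8*v + 16) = v*(v - 4)*(v - 4)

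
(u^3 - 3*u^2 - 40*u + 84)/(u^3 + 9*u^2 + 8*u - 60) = (u - 7)/(u + 5)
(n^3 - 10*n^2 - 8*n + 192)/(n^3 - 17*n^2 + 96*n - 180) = (n^2 - 4*n - 32)/(n^2 - 11*n + 30)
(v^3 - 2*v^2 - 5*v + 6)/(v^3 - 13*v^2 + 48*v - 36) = (v^2 - v - 6)/(v^2 - 12*v + 36)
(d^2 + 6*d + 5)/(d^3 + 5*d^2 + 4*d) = (d + 5)/(d*(d + 4))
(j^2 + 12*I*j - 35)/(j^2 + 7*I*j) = (j + 5*I)/j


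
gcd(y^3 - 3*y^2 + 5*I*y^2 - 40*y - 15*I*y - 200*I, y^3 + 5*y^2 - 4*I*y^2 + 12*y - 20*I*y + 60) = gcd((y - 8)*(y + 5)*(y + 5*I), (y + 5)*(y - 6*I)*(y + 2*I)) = y + 5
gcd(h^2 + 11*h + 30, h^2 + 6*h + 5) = h + 5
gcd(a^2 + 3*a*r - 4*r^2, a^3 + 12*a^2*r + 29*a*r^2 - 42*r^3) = -a + r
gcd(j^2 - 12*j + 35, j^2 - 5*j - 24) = 1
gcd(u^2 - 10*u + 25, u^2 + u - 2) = 1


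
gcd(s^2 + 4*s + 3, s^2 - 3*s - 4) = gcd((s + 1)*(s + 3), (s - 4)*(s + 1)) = s + 1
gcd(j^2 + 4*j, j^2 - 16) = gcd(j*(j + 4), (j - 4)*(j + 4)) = j + 4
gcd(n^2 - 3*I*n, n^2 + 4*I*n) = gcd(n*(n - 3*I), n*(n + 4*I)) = n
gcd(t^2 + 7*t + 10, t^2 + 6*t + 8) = t + 2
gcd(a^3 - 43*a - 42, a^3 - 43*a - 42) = a^3 - 43*a - 42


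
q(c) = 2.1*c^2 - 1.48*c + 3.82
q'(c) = 4.2*c - 1.48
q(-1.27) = 9.09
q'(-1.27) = -6.81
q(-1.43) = 10.23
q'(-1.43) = -7.49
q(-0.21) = 4.22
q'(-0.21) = -2.36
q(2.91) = 17.30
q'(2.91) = 10.74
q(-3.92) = 41.89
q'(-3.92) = -17.94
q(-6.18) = 93.17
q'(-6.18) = -27.44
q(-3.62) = 36.70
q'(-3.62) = -16.68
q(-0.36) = 4.62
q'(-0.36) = -2.99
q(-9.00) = 187.24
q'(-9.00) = -39.28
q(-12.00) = 323.98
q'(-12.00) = -51.88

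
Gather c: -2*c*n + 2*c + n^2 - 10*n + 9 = c*(2 - 2*n) + n^2 - 10*n + 9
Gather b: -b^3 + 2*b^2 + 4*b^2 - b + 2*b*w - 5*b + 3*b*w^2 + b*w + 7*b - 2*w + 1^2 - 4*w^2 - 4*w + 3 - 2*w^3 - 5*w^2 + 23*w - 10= -b^3 + 6*b^2 + b*(3*w^2 + 3*w + 1) - 2*w^3 - 9*w^2 + 17*w - 6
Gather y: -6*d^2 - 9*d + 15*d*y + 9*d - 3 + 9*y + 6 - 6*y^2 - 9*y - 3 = -6*d^2 + 15*d*y - 6*y^2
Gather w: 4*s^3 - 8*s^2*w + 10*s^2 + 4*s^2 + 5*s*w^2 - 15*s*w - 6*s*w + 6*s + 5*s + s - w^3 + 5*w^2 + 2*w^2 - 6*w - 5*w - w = 4*s^3 + 14*s^2 + 12*s - w^3 + w^2*(5*s + 7) + w*(-8*s^2 - 21*s - 12)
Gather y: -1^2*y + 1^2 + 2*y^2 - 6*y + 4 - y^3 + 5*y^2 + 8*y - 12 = -y^3 + 7*y^2 + y - 7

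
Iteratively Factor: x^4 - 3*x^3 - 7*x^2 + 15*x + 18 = (x - 3)*(x^3 - 7*x - 6) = (x - 3)*(x + 1)*(x^2 - x - 6) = (x - 3)^2*(x + 1)*(x + 2)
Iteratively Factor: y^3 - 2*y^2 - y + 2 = (y + 1)*(y^2 - 3*y + 2) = (y - 1)*(y + 1)*(y - 2)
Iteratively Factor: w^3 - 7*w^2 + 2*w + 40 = (w - 5)*(w^2 - 2*w - 8) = (w - 5)*(w - 4)*(w + 2)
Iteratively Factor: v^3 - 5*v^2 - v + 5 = (v + 1)*(v^2 - 6*v + 5) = (v - 5)*(v + 1)*(v - 1)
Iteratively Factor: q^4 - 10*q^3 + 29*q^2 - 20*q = (q - 5)*(q^3 - 5*q^2 + 4*q) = (q - 5)*(q - 1)*(q^2 - 4*q) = q*(q - 5)*(q - 1)*(q - 4)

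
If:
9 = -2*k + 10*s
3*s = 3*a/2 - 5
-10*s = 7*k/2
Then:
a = 739/165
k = -18/11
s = 63/110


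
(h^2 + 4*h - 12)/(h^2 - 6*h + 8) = (h + 6)/(h - 4)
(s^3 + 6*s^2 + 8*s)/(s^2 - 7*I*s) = (s^2 + 6*s + 8)/(s - 7*I)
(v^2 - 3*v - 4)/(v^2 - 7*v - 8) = (v - 4)/(v - 8)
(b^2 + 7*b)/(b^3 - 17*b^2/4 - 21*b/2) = 4*(b + 7)/(4*b^2 - 17*b - 42)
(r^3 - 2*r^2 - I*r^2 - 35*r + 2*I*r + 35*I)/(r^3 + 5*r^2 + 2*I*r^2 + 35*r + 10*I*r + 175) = (r^2 - r*(7 + I) + 7*I)/(r^2 + 2*I*r + 35)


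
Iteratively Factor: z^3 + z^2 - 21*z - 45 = (z - 5)*(z^2 + 6*z + 9) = (z - 5)*(z + 3)*(z + 3)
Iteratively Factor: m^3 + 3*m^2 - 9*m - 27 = (m - 3)*(m^2 + 6*m + 9) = (m - 3)*(m + 3)*(m + 3)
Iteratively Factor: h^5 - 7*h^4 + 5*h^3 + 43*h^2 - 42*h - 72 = (h + 1)*(h^4 - 8*h^3 + 13*h^2 + 30*h - 72) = (h - 3)*(h + 1)*(h^3 - 5*h^2 - 2*h + 24) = (h - 3)^2*(h + 1)*(h^2 - 2*h - 8) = (h - 3)^2*(h + 1)*(h + 2)*(h - 4)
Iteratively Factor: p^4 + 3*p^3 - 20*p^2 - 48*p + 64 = (p - 4)*(p^3 + 7*p^2 + 8*p - 16) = (p - 4)*(p - 1)*(p^2 + 8*p + 16) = (p - 4)*(p - 1)*(p + 4)*(p + 4)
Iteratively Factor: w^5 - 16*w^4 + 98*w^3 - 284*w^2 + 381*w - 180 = (w - 3)*(w^4 - 13*w^3 + 59*w^2 - 107*w + 60) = (w - 5)*(w - 3)*(w^3 - 8*w^2 + 19*w - 12) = (w - 5)*(w - 3)^2*(w^2 - 5*w + 4) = (w - 5)*(w - 4)*(w - 3)^2*(w - 1)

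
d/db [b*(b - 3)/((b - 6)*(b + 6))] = 3*(b^2 - 24*b + 36)/(b^4 - 72*b^2 + 1296)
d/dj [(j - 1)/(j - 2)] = -1/(j - 2)^2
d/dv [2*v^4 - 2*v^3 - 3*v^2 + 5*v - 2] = 8*v^3 - 6*v^2 - 6*v + 5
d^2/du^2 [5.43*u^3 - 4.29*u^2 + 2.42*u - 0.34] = 32.58*u - 8.58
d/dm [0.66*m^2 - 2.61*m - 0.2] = 1.32*m - 2.61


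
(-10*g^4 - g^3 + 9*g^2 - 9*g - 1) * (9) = -90*g^4 - 9*g^3 + 81*g^2 - 81*g - 9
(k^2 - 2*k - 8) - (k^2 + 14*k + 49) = -16*k - 57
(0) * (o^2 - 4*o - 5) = 0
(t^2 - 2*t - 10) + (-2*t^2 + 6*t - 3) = -t^2 + 4*t - 13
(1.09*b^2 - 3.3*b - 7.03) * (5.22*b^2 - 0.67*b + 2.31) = 5.6898*b^4 - 17.9563*b^3 - 31.9677*b^2 - 2.9129*b - 16.2393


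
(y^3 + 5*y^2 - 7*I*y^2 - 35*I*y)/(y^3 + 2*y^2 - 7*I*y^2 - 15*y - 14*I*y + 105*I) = y/(y - 3)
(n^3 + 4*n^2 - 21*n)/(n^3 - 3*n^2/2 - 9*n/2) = 2*(n + 7)/(2*n + 3)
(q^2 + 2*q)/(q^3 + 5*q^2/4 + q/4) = 4*(q + 2)/(4*q^2 + 5*q + 1)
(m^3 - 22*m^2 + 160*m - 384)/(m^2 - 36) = (m^2 - 16*m + 64)/(m + 6)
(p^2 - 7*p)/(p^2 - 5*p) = (p - 7)/(p - 5)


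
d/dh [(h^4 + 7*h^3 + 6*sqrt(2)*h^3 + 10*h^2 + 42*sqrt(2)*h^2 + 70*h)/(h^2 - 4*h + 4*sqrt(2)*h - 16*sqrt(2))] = (2*h^5 - 5*h^4 + 18*sqrt(2)*h^4 - 56*sqrt(2)*h^3 + 40*h^3 - 464*sqrt(2)*h^2 - 350*h^2 - 2688*h - 320*sqrt(2)*h - 1120*sqrt(2))/(h^4 - 8*h^3 + 8*sqrt(2)*h^3 - 64*sqrt(2)*h^2 + 48*h^2 - 256*h + 128*sqrt(2)*h + 512)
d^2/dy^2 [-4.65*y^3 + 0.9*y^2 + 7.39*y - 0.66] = 1.8 - 27.9*y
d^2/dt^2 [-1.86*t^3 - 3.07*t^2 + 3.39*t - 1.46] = -11.16*t - 6.14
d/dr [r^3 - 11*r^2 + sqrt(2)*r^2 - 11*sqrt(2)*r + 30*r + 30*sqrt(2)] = 3*r^2 - 22*r + 2*sqrt(2)*r - 11*sqrt(2) + 30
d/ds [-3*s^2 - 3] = -6*s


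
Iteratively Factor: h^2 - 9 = (h + 3)*(h - 3)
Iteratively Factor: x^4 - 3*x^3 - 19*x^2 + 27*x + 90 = (x + 2)*(x^3 - 5*x^2 - 9*x + 45) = (x + 2)*(x + 3)*(x^2 - 8*x + 15) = (x - 5)*(x + 2)*(x + 3)*(x - 3)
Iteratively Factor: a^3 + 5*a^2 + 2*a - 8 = (a - 1)*(a^2 + 6*a + 8) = (a - 1)*(a + 2)*(a + 4)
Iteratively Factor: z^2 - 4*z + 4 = (z - 2)*(z - 2)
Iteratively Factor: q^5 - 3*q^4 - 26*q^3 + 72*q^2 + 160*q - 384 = (q - 4)*(q^4 + q^3 - 22*q^2 - 16*q + 96) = (q - 4)*(q + 3)*(q^3 - 2*q^2 - 16*q + 32) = (q - 4)*(q + 3)*(q + 4)*(q^2 - 6*q + 8) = (q - 4)*(q - 2)*(q + 3)*(q + 4)*(q - 4)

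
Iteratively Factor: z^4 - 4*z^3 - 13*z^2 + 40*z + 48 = (z - 4)*(z^3 - 13*z - 12) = (z - 4)*(z + 3)*(z^2 - 3*z - 4) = (z - 4)*(z + 1)*(z + 3)*(z - 4)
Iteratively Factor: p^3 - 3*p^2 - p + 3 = (p - 3)*(p^2 - 1) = (p - 3)*(p + 1)*(p - 1)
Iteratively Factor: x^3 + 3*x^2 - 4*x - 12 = (x + 2)*(x^2 + x - 6) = (x + 2)*(x + 3)*(x - 2)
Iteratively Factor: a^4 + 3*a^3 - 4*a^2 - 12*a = (a)*(a^3 + 3*a^2 - 4*a - 12) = a*(a + 2)*(a^2 + a - 6) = a*(a - 2)*(a + 2)*(a + 3)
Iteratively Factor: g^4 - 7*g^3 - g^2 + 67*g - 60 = (g - 5)*(g^3 - 2*g^2 - 11*g + 12) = (g - 5)*(g + 3)*(g^2 - 5*g + 4) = (g - 5)*(g - 4)*(g + 3)*(g - 1)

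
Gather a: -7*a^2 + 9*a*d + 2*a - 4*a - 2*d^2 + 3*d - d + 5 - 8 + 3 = -7*a^2 + a*(9*d - 2) - 2*d^2 + 2*d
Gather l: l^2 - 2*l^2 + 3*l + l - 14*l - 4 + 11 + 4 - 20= -l^2 - 10*l - 9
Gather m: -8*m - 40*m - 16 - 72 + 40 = -48*m - 48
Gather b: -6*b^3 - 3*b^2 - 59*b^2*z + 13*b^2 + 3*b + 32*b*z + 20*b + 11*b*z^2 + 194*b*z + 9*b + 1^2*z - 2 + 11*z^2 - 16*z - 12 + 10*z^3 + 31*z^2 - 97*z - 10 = -6*b^3 + b^2*(10 - 59*z) + b*(11*z^2 + 226*z + 32) + 10*z^3 + 42*z^2 - 112*z - 24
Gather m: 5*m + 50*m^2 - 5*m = 50*m^2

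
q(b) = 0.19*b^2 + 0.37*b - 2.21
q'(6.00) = 2.65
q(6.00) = 6.85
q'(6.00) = 2.65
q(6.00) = 6.85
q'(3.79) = 1.81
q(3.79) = 1.92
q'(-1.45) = -0.18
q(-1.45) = -2.35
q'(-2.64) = -0.63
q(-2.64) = -1.86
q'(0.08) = 0.40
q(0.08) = -2.18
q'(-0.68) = 0.11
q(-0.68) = -2.37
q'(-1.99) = -0.39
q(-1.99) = -2.19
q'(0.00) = 0.37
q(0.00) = -2.21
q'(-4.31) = -1.27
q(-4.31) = -0.28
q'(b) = 0.38*b + 0.37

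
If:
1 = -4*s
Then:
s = -1/4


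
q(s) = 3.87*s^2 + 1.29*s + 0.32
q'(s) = 7.74*s + 1.29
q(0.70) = 3.12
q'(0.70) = 6.71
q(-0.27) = 0.25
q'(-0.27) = -0.80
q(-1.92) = 12.11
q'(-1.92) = -13.57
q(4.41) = 81.27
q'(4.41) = 35.42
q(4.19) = 73.67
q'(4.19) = 33.72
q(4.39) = 80.57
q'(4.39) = 35.27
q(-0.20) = 0.22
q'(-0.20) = -0.26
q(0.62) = 2.61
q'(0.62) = 6.09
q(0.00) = 0.32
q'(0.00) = 1.29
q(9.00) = 325.40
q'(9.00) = 70.95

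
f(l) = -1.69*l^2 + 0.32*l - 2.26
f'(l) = 0.32 - 3.38*l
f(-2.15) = -10.76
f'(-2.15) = 7.59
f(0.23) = -2.28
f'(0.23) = -0.46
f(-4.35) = -35.63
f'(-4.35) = 15.02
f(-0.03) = -2.27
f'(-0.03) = 0.42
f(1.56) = -5.87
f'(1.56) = -4.95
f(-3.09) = -19.39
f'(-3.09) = 10.76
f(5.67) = -54.78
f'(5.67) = -18.84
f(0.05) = -2.25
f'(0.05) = 0.15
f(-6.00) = -65.02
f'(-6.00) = 20.60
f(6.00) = -61.18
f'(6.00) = -19.96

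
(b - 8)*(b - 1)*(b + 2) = b^3 - 7*b^2 - 10*b + 16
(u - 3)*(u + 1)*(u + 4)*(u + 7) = u^4 + 9*u^3 + 3*u^2 - 89*u - 84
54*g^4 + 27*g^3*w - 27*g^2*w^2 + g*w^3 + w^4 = (-3*g + w)^2*(g + w)*(6*g + w)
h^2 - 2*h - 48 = (h - 8)*(h + 6)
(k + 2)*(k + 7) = k^2 + 9*k + 14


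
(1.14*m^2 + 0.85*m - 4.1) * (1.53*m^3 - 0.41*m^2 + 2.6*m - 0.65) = 1.7442*m^5 + 0.8331*m^4 - 3.6575*m^3 + 3.15*m^2 - 11.2125*m + 2.665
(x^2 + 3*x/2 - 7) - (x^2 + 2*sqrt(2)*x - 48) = -2*sqrt(2)*x + 3*x/2 + 41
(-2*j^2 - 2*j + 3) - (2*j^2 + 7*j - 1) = -4*j^2 - 9*j + 4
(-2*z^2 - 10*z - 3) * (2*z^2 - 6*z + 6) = -4*z^4 - 8*z^3 + 42*z^2 - 42*z - 18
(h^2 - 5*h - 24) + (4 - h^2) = -5*h - 20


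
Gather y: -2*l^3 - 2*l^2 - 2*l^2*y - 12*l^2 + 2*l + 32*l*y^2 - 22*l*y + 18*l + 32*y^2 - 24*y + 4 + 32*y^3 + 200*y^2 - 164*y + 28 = -2*l^3 - 14*l^2 + 20*l + 32*y^3 + y^2*(32*l + 232) + y*(-2*l^2 - 22*l - 188) + 32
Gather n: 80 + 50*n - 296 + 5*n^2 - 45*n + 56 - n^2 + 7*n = 4*n^2 + 12*n - 160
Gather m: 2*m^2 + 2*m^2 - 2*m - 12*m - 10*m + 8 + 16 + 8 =4*m^2 - 24*m + 32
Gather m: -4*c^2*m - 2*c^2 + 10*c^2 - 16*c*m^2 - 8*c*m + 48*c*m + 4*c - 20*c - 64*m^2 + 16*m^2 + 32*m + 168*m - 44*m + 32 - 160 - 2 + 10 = 8*c^2 - 16*c + m^2*(-16*c - 48) + m*(-4*c^2 + 40*c + 156) - 120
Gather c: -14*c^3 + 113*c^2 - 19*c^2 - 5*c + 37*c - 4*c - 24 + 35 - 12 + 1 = -14*c^3 + 94*c^2 + 28*c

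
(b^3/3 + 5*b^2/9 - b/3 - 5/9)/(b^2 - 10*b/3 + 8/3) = (3*b^3 + 5*b^2 - 3*b - 5)/(3*(3*b^2 - 10*b + 8))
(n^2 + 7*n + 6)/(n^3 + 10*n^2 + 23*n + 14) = (n + 6)/(n^2 + 9*n + 14)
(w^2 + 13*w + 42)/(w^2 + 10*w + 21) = (w + 6)/(w + 3)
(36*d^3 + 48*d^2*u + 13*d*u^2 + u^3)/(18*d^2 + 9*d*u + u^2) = (6*d^2 + 7*d*u + u^2)/(3*d + u)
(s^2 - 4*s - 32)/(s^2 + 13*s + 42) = (s^2 - 4*s - 32)/(s^2 + 13*s + 42)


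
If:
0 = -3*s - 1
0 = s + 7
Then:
No Solution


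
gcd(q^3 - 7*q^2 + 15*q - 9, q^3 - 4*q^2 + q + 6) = q - 3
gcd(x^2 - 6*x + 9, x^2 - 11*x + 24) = x - 3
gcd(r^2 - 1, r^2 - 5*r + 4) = r - 1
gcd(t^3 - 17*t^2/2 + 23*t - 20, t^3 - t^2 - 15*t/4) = t - 5/2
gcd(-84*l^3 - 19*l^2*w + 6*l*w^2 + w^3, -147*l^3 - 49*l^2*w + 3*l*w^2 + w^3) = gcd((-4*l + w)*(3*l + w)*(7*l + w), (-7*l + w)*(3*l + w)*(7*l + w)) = 21*l^2 + 10*l*w + w^2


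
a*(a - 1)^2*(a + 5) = a^4 + 3*a^3 - 9*a^2 + 5*a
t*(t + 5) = t^2 + 5*t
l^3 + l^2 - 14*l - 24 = (l - 4)*(l + 2)*(l + 3)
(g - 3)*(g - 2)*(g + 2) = g^3 - 3*g^2 - 4*g + 12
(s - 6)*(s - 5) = s^2 - 11*s + 30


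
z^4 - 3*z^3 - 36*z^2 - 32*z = z*(z - 8)*(z + 1)*(z + 4)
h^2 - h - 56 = (h - 8)*(h + 7)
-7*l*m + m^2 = m*(-7*l + m)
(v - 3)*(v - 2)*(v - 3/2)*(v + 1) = v^4 - 11*v^3/2 + 7*v^2 + 9*v/2 - 9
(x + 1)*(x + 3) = x^2 + 4*x + 3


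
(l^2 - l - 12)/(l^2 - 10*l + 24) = (l + 3)/(l - 6)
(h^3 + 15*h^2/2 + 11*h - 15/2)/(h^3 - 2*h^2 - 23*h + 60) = (2*h^2 + 5*h - 3)/(2*(h^2 - 7*h + 12))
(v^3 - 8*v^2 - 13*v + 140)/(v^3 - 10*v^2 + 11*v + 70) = (v + 4)/(v + 2)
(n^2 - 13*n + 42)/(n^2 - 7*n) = (n - 6)/n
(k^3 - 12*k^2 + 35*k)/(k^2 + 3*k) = (k^2 - 12*k + 35)/(k + 3)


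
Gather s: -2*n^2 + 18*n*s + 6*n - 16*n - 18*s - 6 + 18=-2*n^2 - 10*n + s*(18*n - 18) + 12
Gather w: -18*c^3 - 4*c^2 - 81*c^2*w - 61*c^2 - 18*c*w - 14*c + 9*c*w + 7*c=-18*c^3 - 65*c^2 - 7*c + w*(-81*c^2 - 9*c)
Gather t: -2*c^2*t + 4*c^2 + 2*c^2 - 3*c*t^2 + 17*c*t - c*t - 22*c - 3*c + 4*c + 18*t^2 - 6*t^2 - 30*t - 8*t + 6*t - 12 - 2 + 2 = 6*c^2 - 21*c + t^2*(12 - 3*c) + t*(-2*c^2 + 16*c - 32) - 12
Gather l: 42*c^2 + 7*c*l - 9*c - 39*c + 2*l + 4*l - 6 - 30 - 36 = 42*c^2 - 48*c + l*(7*c + 6) - 72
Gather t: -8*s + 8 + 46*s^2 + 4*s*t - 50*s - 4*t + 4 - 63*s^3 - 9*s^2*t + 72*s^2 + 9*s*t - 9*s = -63*s^3 + 118*s^2 - 67*s + t*(-9*s^2 + 13*s - 4) + 12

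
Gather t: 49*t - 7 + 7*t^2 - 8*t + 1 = 7*t^2 + 41*t - 6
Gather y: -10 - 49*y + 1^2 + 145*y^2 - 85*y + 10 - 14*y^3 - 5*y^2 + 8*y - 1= -14*y^3 + 140*y^2 - 126*y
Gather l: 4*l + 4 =4*l + 4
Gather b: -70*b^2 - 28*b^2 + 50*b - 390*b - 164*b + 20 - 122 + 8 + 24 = -98*b^2 - 504*b - 70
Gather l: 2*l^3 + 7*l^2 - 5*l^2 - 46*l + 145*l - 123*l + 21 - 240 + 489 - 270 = 2*l^3 + 2*l^2 - 24*l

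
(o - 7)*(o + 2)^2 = o^3 - 3*o^2 - 24*o - 28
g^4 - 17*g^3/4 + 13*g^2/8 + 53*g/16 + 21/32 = (g - 7/2)*(g - 3/2)*(g + 1/4)*(g + 1/2)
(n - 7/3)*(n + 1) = n^2 - 4*n/3 - 7/3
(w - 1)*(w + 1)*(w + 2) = w^3 + 2*w^2 - w - 2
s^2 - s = s*(s - 1)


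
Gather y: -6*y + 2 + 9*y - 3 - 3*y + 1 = 0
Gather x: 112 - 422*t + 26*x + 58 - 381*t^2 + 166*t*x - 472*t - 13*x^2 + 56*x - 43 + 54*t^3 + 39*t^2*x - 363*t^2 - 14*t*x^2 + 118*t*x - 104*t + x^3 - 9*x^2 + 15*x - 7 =54*t^3 - 744*t^2 - 998*t + x^3 + x^2*(-14*t - 22) + x*(39*t^2 + 284*t + 97) + 120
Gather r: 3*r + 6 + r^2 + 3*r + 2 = r^2 + 6*r + 8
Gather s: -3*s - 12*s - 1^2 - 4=-15*s - 5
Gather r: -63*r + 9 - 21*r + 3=12 - 84*r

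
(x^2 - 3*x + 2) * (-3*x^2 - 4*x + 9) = -3*x^4 + 5*x^3 + 15*x^2 - 35*x + 18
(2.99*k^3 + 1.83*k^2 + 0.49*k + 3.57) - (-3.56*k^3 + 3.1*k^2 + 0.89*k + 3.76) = 6.55*k^3 - 1.27*k^2 - 0.4*k - 0.19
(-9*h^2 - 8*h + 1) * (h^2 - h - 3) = -9*h^4 + h^3 + 36*h^2 + 23*h - 3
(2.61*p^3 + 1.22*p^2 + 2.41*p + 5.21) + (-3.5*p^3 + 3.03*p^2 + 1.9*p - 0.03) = -0.89*p^3 + 4.25*p^2 + 4.31*p + 5.18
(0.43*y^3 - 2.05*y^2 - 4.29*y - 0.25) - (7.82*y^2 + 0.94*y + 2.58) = 0.43*y^3 - 9.87*y^2 - 5.23*y - 2.83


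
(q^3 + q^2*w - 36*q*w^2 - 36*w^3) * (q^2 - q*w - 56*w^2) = q^5 - 93*q^3*w^2 - 56*q^2*w^3 + 2052*q*w^4 + 2016*w^5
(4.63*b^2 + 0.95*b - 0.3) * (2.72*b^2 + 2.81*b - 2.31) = 12.5936*b^4 + 15.5943*b^3 - 8.8418*b^2 - 3.0375*b + 0.693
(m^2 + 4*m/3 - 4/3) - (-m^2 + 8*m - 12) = 2*m^2 - 20*m/3 + 32/3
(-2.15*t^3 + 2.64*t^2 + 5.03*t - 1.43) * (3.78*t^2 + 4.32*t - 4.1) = -8.127*t^5 + 0.6912*t^4 + 39.2332*t^3 + 5.5002*t^2 - 26.8006*t + 5.863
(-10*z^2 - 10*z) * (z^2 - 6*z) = -10*z^4 + 50*z^3 + 60*z^2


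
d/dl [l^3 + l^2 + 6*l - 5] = 3*l^2 + 2*l + 6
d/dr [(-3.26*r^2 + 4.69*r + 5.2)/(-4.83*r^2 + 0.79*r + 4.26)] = (20.0773*r^2 + 22.4568*r + 15.8714)/(23.3289*r^4 - 7.6314*r^3 - 40.5275*r^2 + 6.7308*r + 18.1476)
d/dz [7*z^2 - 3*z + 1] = 14*z - 3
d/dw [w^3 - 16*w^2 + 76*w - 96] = 3*w^2 - 32*w + 76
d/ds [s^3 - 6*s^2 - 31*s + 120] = 3*s^2 - 12*s - 31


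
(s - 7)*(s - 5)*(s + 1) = s^3 - 11*s^2 + 23*s + 35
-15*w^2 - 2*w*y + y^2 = (-5*w + y)*(3*w + y)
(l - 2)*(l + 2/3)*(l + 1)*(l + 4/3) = l^4 + l^3 - 28*l^2/9 - 44*l/9 - 16/9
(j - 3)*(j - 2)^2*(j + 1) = j^4 - 6*j^3 + 9*j^2 + 4*j - 12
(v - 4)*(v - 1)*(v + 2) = v^3 - 3*v^2 - 6*v + 8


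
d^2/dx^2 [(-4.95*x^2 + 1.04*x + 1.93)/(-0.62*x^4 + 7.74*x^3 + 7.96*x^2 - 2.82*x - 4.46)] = (11.41668*x^8 - 147.321672*x^7 + 706.957911999998*x^6 - 169.032216000001*x^5 - 1269.799848*x^4 + 578.788488*x^3 + 206.651976*x^2 - 361.33764*x + 55.354976)/(0.238328*x^12 - 8.925768*x^11 + 102.248664*x^10 - 231.242112*x^9 - 1388.793336*x^8 - 1176.357528*x^7 + 1222.378832*x^6 + 2046.865896*x^5 + 110.788104*x^4 - 1040.144256*x^3 - 368.608296*x^2 + 168.282936*x + 88.716536)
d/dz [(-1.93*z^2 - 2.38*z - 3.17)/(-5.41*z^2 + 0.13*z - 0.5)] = (-13.1267*z^2 - 32.3694*z + 1.6021)/(29.2681*z^4 - 1.4066*z^3 + 5.4269*z^2 - 0.13*z + 0.25)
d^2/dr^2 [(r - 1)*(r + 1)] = 2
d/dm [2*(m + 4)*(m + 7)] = 4*m + 22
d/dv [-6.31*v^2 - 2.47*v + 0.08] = -12.62*v - 2.47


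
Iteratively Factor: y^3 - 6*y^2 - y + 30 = (y - 3)*(y^2 - 3*y - 10) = (y - 5)*(y - 3)*(y + 2)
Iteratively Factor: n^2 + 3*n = (n + 3)*(n)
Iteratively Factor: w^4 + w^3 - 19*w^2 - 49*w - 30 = (w + 2)*(w^3 - w^2 - 17*w - 15) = (w - 5)*(w + 2)*(w^2 + 4*w + 3) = (w - 5)*(w + 1)*(w + 2)*(w + 3)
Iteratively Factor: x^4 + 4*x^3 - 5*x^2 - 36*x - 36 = (x - 3)*(x^3 + 7*x^2 + 16*x + 12) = (x - 3)*(x + 2)*(x^2 + 5*x + 6) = (x - 3)*(x + 2)*(x + 3)*(x + 2)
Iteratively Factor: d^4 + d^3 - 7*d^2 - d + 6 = (d + 3)*(d^3 - 2*d^2 - d + 2) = (d - 2)*(d + 3)*(d^2 - 1) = (d - 2)*(d - 1)*(d + 3)*(d + 1)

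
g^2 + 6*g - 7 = (g - 1)*(g + 7)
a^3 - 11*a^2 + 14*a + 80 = (a - 8)*(a - 5)*(a + 2)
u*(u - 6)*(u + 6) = u^3 - 36*u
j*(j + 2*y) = j^2 + 2*j*y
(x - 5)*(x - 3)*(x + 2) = x^3 - 6*x^2 - x + 30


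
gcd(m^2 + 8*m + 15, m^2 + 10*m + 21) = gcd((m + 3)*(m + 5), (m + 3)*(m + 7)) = m + 3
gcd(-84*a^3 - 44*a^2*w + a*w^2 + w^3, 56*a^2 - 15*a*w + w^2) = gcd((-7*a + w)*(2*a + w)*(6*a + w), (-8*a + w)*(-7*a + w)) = -7*a + w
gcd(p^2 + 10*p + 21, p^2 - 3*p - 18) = p + 3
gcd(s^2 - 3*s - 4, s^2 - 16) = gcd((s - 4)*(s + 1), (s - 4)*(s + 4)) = s - 4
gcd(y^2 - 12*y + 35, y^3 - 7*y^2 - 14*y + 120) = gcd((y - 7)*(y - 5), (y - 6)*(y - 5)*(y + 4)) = y - 5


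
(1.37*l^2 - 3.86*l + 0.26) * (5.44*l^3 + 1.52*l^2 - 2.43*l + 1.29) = 7.4528*l^5 - 18.916*l^4 - 7.7819*l^3 + 11.5423*l^2 - 5.6112*l + 0.3354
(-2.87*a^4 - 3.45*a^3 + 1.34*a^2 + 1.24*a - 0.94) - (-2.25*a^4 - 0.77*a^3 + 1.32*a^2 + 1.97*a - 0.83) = -0.62*a^4 - 2.68*a^3 + 0.02*a^2 - 0.73*a - 0.11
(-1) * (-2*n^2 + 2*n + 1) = 2*n^2 - 2*n - 1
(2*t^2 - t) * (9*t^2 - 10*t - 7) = 18*t^4 - 29*t^3 - 4*t^2 + 7*t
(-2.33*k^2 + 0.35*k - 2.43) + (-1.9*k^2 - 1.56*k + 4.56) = -4.23*k^2 - 1.21*k + 2.13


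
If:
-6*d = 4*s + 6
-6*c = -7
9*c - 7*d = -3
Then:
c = 7/6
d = 27/14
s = -123/28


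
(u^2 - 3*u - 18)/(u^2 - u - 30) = (u + 3)/(u + 5)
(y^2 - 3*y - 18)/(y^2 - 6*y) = (y + 3)/y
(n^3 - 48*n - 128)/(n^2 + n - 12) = (n^2 - 4*n - 32)/(n - 3)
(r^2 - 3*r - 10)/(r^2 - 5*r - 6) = (-r^2 + 3*r + 10)/(-r^2 + 5*r + 6)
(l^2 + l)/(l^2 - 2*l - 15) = l*(l + 1)/(l^2 - 2*l - 15)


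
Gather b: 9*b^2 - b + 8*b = 9*b^2 + 7*b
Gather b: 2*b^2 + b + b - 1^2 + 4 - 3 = 2*b^2 + 2*b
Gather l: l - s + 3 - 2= l - s + 1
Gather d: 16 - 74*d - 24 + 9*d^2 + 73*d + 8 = 9*d^2 - d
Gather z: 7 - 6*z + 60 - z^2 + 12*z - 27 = -z^2 + 6*z + 40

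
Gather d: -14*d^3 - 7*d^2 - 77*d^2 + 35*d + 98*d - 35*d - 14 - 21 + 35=-14*d^3 - 84*d^2 + 98*d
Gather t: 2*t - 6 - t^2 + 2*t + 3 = -t^2 + 4*t - 3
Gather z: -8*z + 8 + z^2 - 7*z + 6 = z^2 - 15*z + 14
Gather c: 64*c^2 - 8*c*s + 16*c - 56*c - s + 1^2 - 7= 64*c^2 + c*(-8*s - 40) - s - 6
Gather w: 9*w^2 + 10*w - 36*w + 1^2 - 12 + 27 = 9*w^2 - 26*w + 16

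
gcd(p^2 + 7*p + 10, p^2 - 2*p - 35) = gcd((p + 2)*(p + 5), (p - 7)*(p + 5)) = p + 5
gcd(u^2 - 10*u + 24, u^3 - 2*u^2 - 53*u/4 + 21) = u - 4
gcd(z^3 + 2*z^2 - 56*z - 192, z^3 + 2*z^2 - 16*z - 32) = z + 4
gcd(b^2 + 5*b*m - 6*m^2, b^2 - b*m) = b - m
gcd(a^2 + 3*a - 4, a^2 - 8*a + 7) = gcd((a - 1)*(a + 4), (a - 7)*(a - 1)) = a - 1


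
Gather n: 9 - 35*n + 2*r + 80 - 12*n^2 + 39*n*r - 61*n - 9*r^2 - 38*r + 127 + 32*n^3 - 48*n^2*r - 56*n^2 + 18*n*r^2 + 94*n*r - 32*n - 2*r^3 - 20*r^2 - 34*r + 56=32*n^3 + n^2*(-48*r - 68) + n*(18*r^2 + 133*r - 128) - 2*r^3 - 29*r^2 - 70*r + 272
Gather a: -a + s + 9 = -a + s + 9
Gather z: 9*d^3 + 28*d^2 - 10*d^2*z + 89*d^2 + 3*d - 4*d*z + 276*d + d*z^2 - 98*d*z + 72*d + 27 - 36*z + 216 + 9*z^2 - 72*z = 9*d^3 + 117*d^2 + 351*d + z^2*(d + 9) + z*(-10*d^2 - 102*d - 108) + 243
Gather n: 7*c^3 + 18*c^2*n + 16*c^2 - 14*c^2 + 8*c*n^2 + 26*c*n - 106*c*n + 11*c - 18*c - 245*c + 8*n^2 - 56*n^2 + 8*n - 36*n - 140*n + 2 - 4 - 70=7*c^3 + 2*c^2 - 252*c + n^2*(8*c - 48) + n*(18*c^2 - 80*c - 168) - 72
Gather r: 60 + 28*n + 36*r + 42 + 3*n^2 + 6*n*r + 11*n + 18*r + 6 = 3*n^2 + 39*n + r*(6*n + 54) + 108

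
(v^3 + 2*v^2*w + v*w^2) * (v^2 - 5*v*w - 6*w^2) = v^5 - 3*v^4*w - 15*v^3*w^2 - 17*v^2*w^3 - 6*v*w^4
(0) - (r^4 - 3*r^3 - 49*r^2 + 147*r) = -r^4 + 3*r^3 + 49*r^2 - 147*r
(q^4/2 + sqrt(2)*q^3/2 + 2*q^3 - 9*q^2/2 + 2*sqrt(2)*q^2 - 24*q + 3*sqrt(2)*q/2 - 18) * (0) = 0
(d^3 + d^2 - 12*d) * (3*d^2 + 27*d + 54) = 3*d^5 + 30*d^4 + 45*d^3 - 270*d^2 - 648*d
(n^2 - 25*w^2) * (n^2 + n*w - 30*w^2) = n^4 + n^3*w - 55*n^2*w^2 - 25*n*w^3 + 750*w^4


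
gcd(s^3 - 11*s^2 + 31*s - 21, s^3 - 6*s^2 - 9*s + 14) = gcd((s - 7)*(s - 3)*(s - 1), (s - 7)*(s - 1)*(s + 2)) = s^2 - 8*s + 7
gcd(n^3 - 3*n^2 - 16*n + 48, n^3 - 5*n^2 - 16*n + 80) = n^2 - 16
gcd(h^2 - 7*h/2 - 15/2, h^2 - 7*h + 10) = h - 5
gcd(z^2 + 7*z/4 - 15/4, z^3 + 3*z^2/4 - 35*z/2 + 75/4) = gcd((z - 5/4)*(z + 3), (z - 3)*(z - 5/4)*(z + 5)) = z - 5/4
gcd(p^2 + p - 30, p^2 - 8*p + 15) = p - 5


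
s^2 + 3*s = s*(s + 3)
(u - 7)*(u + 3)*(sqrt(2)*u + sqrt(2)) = sqrt(2)*u^3 - 3*sqrt(2)*u^2 - 25*sqrt(2)*u - 21*sqrt(2)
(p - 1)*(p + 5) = p^2 + 4*p - 5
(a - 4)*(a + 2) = a^2 - 2*a - 8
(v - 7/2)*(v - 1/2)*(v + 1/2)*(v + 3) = v^4 - v^3/2 - 43*v^2/4 + v/8 + 21/8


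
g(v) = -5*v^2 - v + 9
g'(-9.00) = 89.00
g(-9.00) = -387.00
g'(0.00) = -1.00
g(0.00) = 9.00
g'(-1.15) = 10.50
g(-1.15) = 3.54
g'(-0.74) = 6.40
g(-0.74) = 7.00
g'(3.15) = -32.50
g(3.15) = -43.76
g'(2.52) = -26.20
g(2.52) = -25.27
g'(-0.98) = 8.80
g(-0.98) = 5.18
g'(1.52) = -16.20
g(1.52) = -4.07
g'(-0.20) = 1.00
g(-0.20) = 9.00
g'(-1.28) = 11.80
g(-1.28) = 2.09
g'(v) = -10*v - 1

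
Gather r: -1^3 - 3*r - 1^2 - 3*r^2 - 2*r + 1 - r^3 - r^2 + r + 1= -r^3 - 4*r^2 - 4*r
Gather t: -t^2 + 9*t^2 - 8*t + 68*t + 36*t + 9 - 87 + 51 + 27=8*t^2 + 96*t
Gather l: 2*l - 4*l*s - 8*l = l*(-4*s - 6)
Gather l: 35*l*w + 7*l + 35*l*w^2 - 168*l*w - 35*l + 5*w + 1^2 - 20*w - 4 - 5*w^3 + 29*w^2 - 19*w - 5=l*(35*w^2 - 133*w - 28) - 5*w^3 + 29*w^2 - 34*w - 8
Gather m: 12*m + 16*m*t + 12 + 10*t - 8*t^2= m*(16*t + 12) - 8*t^2 + 10*t + 12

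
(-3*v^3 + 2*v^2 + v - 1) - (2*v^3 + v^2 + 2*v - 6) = -5*v^3 + v^2 - v + 5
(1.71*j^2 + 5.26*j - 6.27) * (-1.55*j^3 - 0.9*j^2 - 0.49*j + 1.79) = -2.6505*j^5 - 9.692*j^4 + 4.1466*j^3 + 6.1265*j^2 + 12.4877*j - 11.2233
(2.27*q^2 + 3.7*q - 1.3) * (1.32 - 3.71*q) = -8.4217*q^3 - 10.7306*q^2 + 9.707*q - 1.716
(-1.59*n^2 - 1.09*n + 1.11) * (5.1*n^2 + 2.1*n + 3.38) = -8.109*n^4 - 8.898*n^3 - 2.0022*n^2 - 1.3532*n + 3.7518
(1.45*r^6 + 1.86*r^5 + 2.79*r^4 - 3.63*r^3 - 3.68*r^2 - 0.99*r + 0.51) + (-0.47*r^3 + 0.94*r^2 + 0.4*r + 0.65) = 1.45*r^6 + 1.86*r^5 + 2.79*r^4 - 4.1*r^3 - 2.74*r^2 - 0.59*r + 1.16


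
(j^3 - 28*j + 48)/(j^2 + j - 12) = (j^3 - 28*j + 48)/(j^2 + j - 12)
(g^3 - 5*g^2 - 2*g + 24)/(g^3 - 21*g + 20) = (g^2 - g - 6)/(g^2 + 4*g - 5)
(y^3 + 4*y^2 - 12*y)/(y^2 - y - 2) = y*(y + 6)/(y + 1)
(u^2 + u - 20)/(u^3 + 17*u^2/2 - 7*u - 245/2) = 2*(u - 4)/(2*u^2 + 7*u - 49)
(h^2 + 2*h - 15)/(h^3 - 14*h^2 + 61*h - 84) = (h + 5)/(h^2 - 11*h + 28)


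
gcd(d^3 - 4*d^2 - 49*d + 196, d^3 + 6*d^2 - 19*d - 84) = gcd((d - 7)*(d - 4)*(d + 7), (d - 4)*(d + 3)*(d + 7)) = d^2 + 3*d - 28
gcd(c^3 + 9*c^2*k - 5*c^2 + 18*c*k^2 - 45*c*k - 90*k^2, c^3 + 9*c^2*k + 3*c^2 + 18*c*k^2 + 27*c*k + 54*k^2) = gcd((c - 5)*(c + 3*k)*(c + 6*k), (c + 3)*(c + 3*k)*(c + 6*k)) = c^2 + 9*c*k + 18*k^2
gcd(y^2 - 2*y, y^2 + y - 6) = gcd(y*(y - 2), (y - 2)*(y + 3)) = y - 2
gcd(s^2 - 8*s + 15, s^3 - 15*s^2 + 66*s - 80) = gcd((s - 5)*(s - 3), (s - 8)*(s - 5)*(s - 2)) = s - 5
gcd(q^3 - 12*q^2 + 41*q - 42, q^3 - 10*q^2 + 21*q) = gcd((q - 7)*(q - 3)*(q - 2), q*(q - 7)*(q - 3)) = q^2 - 10*q + 21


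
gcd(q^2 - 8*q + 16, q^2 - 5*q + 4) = q - 4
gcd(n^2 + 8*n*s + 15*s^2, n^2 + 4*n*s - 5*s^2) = n + 5*s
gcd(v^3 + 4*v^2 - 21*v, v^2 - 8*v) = v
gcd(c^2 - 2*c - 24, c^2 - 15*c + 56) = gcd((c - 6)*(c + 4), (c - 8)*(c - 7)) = 1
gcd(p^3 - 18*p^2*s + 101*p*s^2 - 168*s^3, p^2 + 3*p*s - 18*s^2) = p - 3*s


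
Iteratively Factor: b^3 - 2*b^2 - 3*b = (b + 1)*(b^2 - 3*b) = (b - 3)*(b + 1)*(b)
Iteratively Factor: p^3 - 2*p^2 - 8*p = (p + 2)*(p^2 - 4*p) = (p - 4)*(p + 2)*(p)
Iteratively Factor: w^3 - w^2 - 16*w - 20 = (w + 2)*(w^2 - 3*w - 10) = (w + 2)^2*(w - 5)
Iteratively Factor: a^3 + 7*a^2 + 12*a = (a + 3)*(a^2 + 4*a) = a*(a + 3)*(a + 4)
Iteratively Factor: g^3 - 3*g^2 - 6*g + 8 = (g - 4)*(g^2 + g - 2) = (g - 4)*(g - 1)*(g + 2)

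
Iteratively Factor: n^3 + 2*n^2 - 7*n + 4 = (n - 1)*(n^2 + 3*n - 4) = (n - 1)*(n + 4)*(n - 1)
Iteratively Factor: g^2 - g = (g - 1)*(g)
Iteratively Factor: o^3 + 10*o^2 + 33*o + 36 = (o + 3)*(o^2 + 7*o + 12) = (o + 3)^2*(o + 4)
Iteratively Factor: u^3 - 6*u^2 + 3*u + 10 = (u - 5)*(u^2 - u - 2) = (u - 5)*(u - 2)*(u + 1)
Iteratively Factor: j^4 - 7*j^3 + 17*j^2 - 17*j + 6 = (j - 2)*(j^3 - 5*j^2 + 7*j - 3) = (j - 2)*(j - 1)*(j^2 - 4*j + 3) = (j - 2)*(j - 1)^2*(j - 3)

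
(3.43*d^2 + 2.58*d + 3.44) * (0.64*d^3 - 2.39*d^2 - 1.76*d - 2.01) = 2.1952*d^5 - 6.5465*d^4 - 10.0014*d^3 - 19.6567*d^2 - 11.2402*d - 6.9144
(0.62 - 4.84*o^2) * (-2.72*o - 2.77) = 13.1648*o^3 + 13.4068*o^2 - 1.6864*o - 1.7174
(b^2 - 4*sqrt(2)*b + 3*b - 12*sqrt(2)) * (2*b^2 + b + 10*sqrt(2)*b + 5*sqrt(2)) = 2*b^4 + 2*sqrt(2)*b^3 + 7*b^3 - 77*b^2 + 7*sqrt(2)*b^2 - 280*b + 3*sqrt(2)*b - 120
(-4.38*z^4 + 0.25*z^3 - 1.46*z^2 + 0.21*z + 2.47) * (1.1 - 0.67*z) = 2.9346*z^5 - 4.9855*z^4 + 1.2532*z^3 - 1.7467*z^2 - 1.4239*z + 2.717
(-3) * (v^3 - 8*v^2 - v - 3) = -3*v^3 + 24*v^2 + 3*v + 9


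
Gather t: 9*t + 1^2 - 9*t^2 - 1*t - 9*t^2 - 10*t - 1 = -18*t^2 - 2*t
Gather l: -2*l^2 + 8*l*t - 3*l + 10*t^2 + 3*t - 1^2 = -2*l^2 + l*(8*t - 3) + 10*t^2 + 3*t - 1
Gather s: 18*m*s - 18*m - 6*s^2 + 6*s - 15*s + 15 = -18*m - 6*s^2 + s*(18*m - 9) + 15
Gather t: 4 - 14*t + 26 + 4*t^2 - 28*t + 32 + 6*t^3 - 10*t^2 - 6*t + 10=6*t^3 - 6*t^2 - 48*t + 72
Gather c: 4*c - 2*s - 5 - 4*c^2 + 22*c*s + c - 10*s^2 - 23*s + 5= -4*c^2 + c*(22*s + 5) - 10*s^2 - 25*s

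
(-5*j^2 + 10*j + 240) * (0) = 0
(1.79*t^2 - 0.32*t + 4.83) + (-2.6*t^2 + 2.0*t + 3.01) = -0.81*t^2 + 1.68*t + 7.84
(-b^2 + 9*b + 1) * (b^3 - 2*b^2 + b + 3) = -b^5 + 11*b^4 - 18*b^3 + 4*b^2 + 28*b + 3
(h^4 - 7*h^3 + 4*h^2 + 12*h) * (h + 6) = h^5 - h^4 - 38*h^3 + 36*h^2 + 72*h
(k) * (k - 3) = k^2 - 3*k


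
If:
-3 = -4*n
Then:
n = 3/4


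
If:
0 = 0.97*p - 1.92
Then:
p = 1.98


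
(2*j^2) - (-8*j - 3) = 2*j^2 + 8*j + 3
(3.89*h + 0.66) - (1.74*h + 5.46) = 2.15*h - 4.8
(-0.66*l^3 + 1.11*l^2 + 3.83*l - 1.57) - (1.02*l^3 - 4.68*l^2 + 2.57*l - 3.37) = -1.68*l^3 + 5.79*l^2 + 1.26*l + 1.8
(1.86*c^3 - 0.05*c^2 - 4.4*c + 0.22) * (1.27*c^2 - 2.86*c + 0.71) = 2.3622*c^5 - 5.3831*c^4 - 4.1244*c^3 + 12.8279*c^2 - 3.7532*c + 0.1562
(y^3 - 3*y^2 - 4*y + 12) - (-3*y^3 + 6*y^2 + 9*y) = 4*y^3 - 9*y^2 - 13*y + 12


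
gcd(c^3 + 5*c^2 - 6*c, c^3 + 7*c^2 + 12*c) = c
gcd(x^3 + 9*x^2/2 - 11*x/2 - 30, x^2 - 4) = 1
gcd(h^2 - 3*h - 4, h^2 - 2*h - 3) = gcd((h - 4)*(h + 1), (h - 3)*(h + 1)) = h + 1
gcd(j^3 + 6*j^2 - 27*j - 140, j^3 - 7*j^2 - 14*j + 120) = j^2 - j - 20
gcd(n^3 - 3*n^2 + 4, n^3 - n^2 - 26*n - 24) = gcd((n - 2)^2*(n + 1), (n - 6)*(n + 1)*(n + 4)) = n + 1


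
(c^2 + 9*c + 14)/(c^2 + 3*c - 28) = (c + 2)/(c - 4)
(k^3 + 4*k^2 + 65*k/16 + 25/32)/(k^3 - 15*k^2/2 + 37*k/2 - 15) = (32*k^3 + 128*k^2 + 130*k + 25)/(16*(2*k^3 - 15*k^2 + 37*k - 30))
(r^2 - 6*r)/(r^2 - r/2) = 2*(r - 6)/(2*r - 1)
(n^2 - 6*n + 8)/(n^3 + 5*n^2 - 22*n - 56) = (n - 2)/(n^2 + 9*n + 14)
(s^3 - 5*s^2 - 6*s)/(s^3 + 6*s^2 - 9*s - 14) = s*(s - 6)/(s^2 + 5*s - 14)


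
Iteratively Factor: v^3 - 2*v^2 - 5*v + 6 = (v - 1)*(v^2 - v - 6) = (v - 1)*(v + 2)*(v - 3)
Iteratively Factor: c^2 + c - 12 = (c + 4)*(c - 3)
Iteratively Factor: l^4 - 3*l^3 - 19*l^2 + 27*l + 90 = (l + 2)*(l^3 - 5*l^2 - 9*l + 45) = (l + 2)*(l + 3)*(l^2 - 8*l + 15) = (l - 5)*(l + 2)*(l + 3)*(l - 3)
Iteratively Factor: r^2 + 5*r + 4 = (r + 4)*(r + 1)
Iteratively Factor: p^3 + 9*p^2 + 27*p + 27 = (p + 3)*(p^2 + 6*p + 9) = (p + 3)^2*(p + 3)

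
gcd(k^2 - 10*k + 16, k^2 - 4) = k - 2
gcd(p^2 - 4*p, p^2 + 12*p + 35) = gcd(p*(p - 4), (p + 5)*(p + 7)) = 1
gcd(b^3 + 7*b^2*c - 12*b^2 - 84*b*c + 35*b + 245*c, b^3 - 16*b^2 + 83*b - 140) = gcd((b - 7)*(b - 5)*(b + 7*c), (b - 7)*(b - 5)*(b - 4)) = b^2 - 12*b + 35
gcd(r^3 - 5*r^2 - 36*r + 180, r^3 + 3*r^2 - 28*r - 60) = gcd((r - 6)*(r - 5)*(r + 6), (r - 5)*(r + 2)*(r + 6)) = r^2 + r - 30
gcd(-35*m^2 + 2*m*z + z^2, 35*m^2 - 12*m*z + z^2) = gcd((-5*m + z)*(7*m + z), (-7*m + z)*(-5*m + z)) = -5*m + z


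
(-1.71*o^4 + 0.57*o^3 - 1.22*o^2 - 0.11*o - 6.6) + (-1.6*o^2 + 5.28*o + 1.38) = -1.71*o^4 + 0.57*o^3 - 2.82*o^2 + 5.17*o - 5.22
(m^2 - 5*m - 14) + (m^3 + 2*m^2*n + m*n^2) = m^3 + 2*m^2*n + m^2 + m*n^2 - 5*m - 14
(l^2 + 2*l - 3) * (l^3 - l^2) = l^5 + l^4 - 5*l^3 + 3*l^2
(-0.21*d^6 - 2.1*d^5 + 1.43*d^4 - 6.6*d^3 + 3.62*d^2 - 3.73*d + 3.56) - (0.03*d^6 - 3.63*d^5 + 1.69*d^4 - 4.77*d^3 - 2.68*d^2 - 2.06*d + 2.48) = -0.24*d^6 + 1.53*d^5 - 0.26*d^4 - 1.83*d^3 + 6.3*d^2 - 1.67*d + 1.08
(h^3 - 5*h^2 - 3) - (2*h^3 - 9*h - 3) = -h^3 - 5*h^2 + 9*h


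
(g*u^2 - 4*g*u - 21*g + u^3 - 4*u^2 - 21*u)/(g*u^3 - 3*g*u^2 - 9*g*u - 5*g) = (-g*u^2 + 4*g*u + 21*g - u^3 + 4*u^2 + 21*u)/(g*(-u^3 + 3*u^2 + 9*u + 5))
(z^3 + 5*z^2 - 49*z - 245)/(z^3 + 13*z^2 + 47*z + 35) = (z - 7)/(z + 1)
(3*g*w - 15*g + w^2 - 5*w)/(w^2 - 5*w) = (3*g + w)/w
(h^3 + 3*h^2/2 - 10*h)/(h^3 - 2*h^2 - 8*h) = (-h^2 - 3*h/2 + 10)/(-h^2 + 2*h + 8)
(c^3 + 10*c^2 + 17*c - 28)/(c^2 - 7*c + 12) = (c^3 + 10*c^2 + 17*c - 28)/(c^2 - 7*c + 12)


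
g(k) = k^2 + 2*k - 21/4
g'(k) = 2*k + 2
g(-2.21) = -4.79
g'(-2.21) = -2.42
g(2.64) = 7.00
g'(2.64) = 7.28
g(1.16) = -1.58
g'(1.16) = 4.32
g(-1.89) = -5.46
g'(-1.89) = -1.78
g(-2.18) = -4.86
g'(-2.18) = -2.36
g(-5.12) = 10.72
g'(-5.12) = -8.24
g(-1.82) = -5.58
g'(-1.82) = -1.64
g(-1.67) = -5.80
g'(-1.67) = -1.34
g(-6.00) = 18.75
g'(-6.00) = -10.00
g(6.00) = 42.75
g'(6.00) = 14.00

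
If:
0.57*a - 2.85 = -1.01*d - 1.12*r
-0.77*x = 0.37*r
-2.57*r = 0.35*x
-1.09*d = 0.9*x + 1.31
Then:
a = 7.13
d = -1.20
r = 0.00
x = 0.00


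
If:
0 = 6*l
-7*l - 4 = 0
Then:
No Solution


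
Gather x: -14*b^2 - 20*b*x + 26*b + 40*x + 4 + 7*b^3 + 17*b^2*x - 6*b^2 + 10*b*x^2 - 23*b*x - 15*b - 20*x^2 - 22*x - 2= 7*b^3 - 20*b^2 + 11*b + x^2*(10*b - 20) + x*(17*b^2 - 43*b + 18) + 2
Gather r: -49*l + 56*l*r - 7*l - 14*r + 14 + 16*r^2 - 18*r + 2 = -56*l + 16*r^2 + r*(56*l - 32) + 16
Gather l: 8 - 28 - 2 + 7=-15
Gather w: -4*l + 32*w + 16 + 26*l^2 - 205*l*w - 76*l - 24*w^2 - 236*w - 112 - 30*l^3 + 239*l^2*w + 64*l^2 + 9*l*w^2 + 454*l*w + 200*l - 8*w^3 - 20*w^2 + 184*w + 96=-30*l^3 + 90*l^2 + 120*l - 8*w^3 + w^2*(9*l - 44) + w*(239*l^2 + 249*l - 20)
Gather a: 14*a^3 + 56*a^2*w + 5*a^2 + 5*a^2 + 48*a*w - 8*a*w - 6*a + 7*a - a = 14*a^3 + a^2*(56*w + 10) + 40*a*w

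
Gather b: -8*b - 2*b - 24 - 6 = -10*b - 30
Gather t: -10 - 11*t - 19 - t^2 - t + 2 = -t^2 - 12*t - 27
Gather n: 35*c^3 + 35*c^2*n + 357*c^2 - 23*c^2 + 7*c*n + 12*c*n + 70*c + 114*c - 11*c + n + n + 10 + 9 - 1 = 35*c^3 + 334*c^2 + 173*c + n*(35*c^2 + 19*c + 2) + 18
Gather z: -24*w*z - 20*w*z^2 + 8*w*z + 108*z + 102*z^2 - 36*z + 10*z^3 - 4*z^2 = 10*z^3 + z^2*(98 - 20*w) + z*(72 - 16*w)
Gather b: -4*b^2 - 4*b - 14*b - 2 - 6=-4*b^2 - 18*b - 8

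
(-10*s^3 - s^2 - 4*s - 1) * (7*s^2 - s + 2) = -70*s^5 + 3*s^4 - 47*s^3 - 5*s^2 - 7*s - 2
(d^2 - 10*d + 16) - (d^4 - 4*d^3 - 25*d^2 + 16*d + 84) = -d^4 + 4*d^3 + 26*d^2 - 26*d - 68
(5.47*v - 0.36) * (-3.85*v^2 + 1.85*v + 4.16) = -21.0595*v^3 + 11.5055*v^2 + 22.0892*v - 1.4976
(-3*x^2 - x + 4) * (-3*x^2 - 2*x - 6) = 9*x^4 + 9*x^3 + 8*x^2 - 2*x - 24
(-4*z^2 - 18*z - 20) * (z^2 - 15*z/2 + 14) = -4*z^4 + 12*z^3 + 59*z^2 - 102*z - 280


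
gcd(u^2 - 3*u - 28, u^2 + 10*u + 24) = u + 4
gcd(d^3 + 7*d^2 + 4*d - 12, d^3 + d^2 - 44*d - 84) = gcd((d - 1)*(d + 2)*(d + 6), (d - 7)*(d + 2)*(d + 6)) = d^2 + 8*d + 12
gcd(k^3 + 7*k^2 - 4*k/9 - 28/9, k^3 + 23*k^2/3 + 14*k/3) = k^2 + 23*k/3 + 14/3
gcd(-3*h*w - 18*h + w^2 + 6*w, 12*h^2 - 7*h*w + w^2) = -3*h + w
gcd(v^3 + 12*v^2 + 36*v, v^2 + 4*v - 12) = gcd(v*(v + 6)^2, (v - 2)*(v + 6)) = v + 6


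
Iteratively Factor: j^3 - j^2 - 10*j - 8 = (j + 1)*(j^2 - 2*j - 8) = (j + 1)*(j + 2)*(j - 4)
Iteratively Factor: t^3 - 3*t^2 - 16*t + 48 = (t - 4)*(t^2 + t - 12) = (t - 4)*(t - 3)*(t + 4)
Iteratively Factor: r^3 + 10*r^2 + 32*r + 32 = (r + 4)*(r^2 + 6*r + 8) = (r + 4)^2*(r + 2)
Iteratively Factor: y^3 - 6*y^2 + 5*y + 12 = (y - 4)*(y^2 - 2*y - 3) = (y - 4)*(y - 3)*(y + 1)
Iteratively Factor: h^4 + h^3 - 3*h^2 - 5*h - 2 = (h - 2)*(h^3 + 3*h^2 + 3*h + 1) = (h - 2)*(h + 1)*(h^2 + 2*h + 1) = (h - 2)*(h + 1)^2*(h + 1)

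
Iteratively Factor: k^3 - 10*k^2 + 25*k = (k)*(k^2 - 10*k + 25) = k*(k - 5)*(k - 5)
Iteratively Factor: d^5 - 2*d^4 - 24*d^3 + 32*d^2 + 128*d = (d - 4)*(d^4 + 2*d^3 - 16*d^2 - 32*d) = (d - 4)*(d + 2)*(d^3 - 16*d) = (d - 4)*(d + 2)*(d + 4)*(d^2 - 4*d) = d*(d - 4)*(d + 2)*(d + 4)*(d - 4)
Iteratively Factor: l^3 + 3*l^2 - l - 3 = (l + 3)*(l^2 - 1) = (l + 1)*(l + 3)*(l - 1)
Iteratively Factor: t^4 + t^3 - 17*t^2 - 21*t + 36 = (t + 3)*(t^3 - 2*t^2 - 11*t + 12) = (t + 3)^2*(t^2 - 5*t + 4) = (t - 1)*(t + 3)^2*(t - 4)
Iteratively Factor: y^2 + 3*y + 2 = (y + 2)*(y + 1)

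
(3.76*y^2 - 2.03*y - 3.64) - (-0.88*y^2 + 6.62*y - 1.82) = 4.64*y^2 - 8.65*y - 1.82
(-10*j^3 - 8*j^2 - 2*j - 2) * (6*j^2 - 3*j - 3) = -60*j^5 - 18*j^4 + 42*j^3 + 18*j^2 + 12*j + 6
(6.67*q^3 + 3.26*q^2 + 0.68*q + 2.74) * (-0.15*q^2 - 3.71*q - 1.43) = -1.0005*q^5 - 25.2347*q^4 - 21.7347*q^3 - 7.5956*q^2 - 11.1378*q - 3.9182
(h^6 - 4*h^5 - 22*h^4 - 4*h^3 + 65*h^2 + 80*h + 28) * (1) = h^6 - 4*h^5 - 22*h^4 - 4*h^3 + 65*h^2 + 80*h + 28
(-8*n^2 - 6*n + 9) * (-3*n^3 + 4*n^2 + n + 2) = 24*n^5 - 14*n^4 - 59*n^3 + 14*n^2 - 3*n + 18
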